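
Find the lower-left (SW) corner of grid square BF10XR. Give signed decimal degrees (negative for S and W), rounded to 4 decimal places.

Field B=1, F=5: +1·20° lon, +5·10° lat → SW at lon -160°, lat -40°.
Square 1, 0: +1·2° lon, +0·1° lat → SW at lon -158°, lat -40°.
Subsquare x=23, r=17: +23·0.0833333° lon, +17·0.0416667° lat → SW at lon -156.083°, lat -39.2917°.
latitude -39.2917, longitude -156.0833.

-39.2917, -156.0833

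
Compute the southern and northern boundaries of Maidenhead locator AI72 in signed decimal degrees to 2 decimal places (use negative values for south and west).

Field A=0, I=8: +0·20° lon, +8·10° lat → SW at lon -180°, lat -10°.
Square 7, 2: +7·2° lon, +2·1° lat → SW at lon -166°, lat -8°.
Cell spans 2° lon × 1° lat.
south -8.00, north -7.00.

-8.00, -7.00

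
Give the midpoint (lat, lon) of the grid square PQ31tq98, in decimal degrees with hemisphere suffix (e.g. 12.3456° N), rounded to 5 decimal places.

71.70208° N, 127.66250° E

Field P=15, Q=16: +15·20° lon, +16·10° lat → SW at lon 120°, lat 70°.
Square 3, 1: +3·2° lon, +1·1° lat → SW at lon 126°, lat 71°.
Subsquare t=19, q=16: +19·0.0833333° lon, +16·0.0416667° lat → SW at lon 127.583°, lat 71.6667°.
Extended square 9, 8: +9·0.00833333° lon, +8·0.00416667° lat → SW at lon 127.658°, lat 71.7°.
Cell spans 0.00833333° lon × 0.00416667° lat. Centre is SW corner plus half of each.
latitude 71.70208° N, longitude 127.66250° E.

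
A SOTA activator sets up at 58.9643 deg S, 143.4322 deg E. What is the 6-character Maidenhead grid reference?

Add 180° to longitude and 90° to latitude: 323.4322, 31.0357.
Field (20°×10°, letters A–R): 323.4322/20 → 16 → Q, 31.0357/10 → 3 → D; chars QD.
Square (2°×1°, digits 0–9): 3.4322/2 → 1, 1.0357/1 → 1; chars 11.
Subsquare (5′×2.5′, letters a–x): 1.4322/0.0833333 → 17 → r, 0.0357/0.0416667 → 0 → a; chars ra.

QD11ra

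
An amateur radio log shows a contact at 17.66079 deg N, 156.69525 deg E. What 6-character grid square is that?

QK87ip

Add 180° to longitude and 90° to latitude: 336.6952, 107.6608.
Field: 336.6952/20 → 16 → Q, 107.6608/10 → 10 → K; chars QK.
Square: 16.6952/2 → 8, 7.6608/1 → 7; chars 87.
Subsquare: 0.6952/0.0833333 → 8 → i, 0.6608/0.0416667 → 15 → p; chars ip.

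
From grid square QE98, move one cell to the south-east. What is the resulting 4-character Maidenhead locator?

RE07

Longitude square 9; +1 → 10, wraps to 0, carry into field.
Longitude field Q = 16; +1 → 17 = R.
Latitude square 8; −1 → 7.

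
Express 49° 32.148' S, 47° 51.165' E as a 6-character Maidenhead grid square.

LE30wl

Shift to the Maidenhead origin (180°W, 90°S): lon 227.8528, lat 40.4642.
Field (20°×10°, letters A–R): lon ⌊227.8528/20⌋ = 11 → L; lat ⌊40.4642/10⌋ = 4 → E.
Square (2°×1°, digits 0–9): lon ⌊7.8528/2⌋ = 3; lat ⌊0.4642/1⌋ = 0.
Subsquare (5′×2.5′, letters a–x): lon ⌊1.8528/0.0833333⌋ = 22 → w; lat ⌊0.4642/0.0416667⌋ = 11 → l.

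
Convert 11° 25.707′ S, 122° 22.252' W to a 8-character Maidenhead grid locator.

CH88tn57

Offset from 180°W / 90°S: lon 57.62913°, lat 78.57155°.
Field (20°×10°, letters A–R): 57.62913/20 → 2 → C, 78.57155/10 → 7 → H; chars CH.
Square (2°×1°, digits 0–9): 17.62913/2 → 8, 8.57155/1 → 8; chars 88.
Subsquare (5′×2.5′, letters a–x): 1.62913/0.0833333 → 19 → t, 0.57155/0.0416667 → 13 → n; chars tn.
Extended square (30″×15″, digits 0–9): 0.04580/0.00833333 → 5, 0.02988/0.00416667 → 7; chars 57.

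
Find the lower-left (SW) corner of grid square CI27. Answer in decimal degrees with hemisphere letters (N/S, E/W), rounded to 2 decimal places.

3.00° S, 136.00° W

Field C=2, I=8: +2·20° lon, +8·10° lat → SW at lon -140°, lat -10°.
Square 2, 7: +2·2° lon, +7·1° lat → SW at lon -136°, lat -3°.
latitude 3.00° S, longitude 136.00° W.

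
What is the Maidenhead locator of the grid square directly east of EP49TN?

EP49un

Longitude subsquare t = 19; +1 → 20 = u.
The latitude characters are unchanged.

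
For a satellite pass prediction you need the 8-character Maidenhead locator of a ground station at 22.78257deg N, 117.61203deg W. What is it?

Add 180° to longitude and 90° to latitude: 62.38797, 112.78257.
Field (20°×10°, letters A–R): lon ⌊62.38797/20⌋ = 3 → D; lat ⌊112.78257/10⌋ = 11 → L.
Square (2°×1°, digits 0–9): lon ⌊2.38797/2⌋ = 1; lat ⌊2.78257/1⌋ = 2.
Subsquare (5′×2.5′, letters a–x): lon ⌊0.38797/0.0833333⌋ = 4 → e; lat ⌊0.78257/0.0416667⌋ = 18 → s.
Extended square (30″×15″, digits 0–9): lon ⌊0.05464/0.00833333⌋ = 6; lat ⌊0.03257/0.00416667⌋ = 7.

DL12es67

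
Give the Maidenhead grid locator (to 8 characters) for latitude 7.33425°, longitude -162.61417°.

AJ87qi60

Shift to the Maidenhead origin (180°W, 90°S): lon 17.38583, lat 97.33425.
Field (20°×10°, letters A–R): lon ⌊17.38583/20⌋ = 0 → A; lat ⌊97.33425/10⌋ = 9 → J.
Square (2°×1°, digits 0–9): lon ⌊17.38583/2⌋ = 8; lat ⌊7.33425/1⌋ = 7.
Subsquare (5′×2.5′, letters a–x): lon ⌊1.38583/0.0833333⌋ = 16 → q; lat ⌊0.33425/0.0416667⌋ = 8 → i.
Extended square (30″×15″, digits 0–9): lon ⌊0.05250/0.00833333⌋ = 6; lat ⌊0.00092/0.00416667⌋ = 0.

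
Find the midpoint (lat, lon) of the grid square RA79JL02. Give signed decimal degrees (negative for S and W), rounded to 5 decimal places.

Field R=17, A=0: +17·20° lon, +0·10° lat → SW at lon 160°, lat -90°.
Square 7, 9: +7·2° lon, +9·1° lat → SW at lon 174°, lat -81°.
Subsquare j=9, l=11: +9·0.0833333° lon, +11·0.0416667° lat → SW at lon 174.75°, lat -80.5417°.
Extended square 0, 2: +0·0.00833333° lon, +2·0.00416667° lat → SW at lon 174.75°, lat -80.5333°.
Cell spans 0.00833333° lon × 0.00416667° lat. Centre is SW corner plus half of each.
latitude -80.53125, longitude 174.75417.

-80.53125, 174.75417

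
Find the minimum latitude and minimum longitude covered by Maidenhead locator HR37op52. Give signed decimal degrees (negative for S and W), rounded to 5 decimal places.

Field H=7, R=17: +7·20° lon, +17·10° lat → SW at lon -40°, lat 80°.
Square 3, 7: +3·2° lon, +7·1° lat → SW at lon -34°, lat 87°.
Subsquare o=14, p=15: +14·0.0833333° lon, +15·0.0416667° lat → SW at lon -32.8333°, lat 87.625°.
Extended square 5, 2: +5·0.00833333° lon, +2·0.00416667° lat → SW at lon -32.7917°, lat 87.6333°.
latitude 87.63333, longitude -32.79167.

87.63333, -32.79167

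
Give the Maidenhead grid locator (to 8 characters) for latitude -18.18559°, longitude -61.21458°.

Offset from 180°W / 90°S: lon 118.78542°, lat 71.81441°.
Field: lon ⌊118.78542/20⌋ = 5 → F; lat ⌊71.81441/10⌋ = 7 → H.
Square: lon ⌊18.78542/2⌋ = 9; lat ⌊1.81441/1⌋ = 1.
Subsquare: lon ⌊0.78542/0.0833333⌋ = 9 → j; lat ⌊0.81441/0.0416667⌋ = 19 → t.
Extended square: lon ⌊0.03542/0.00833333⌋ = 4; lat ⌊0.02274/0.00416667⌋ = 5.

FH91jt45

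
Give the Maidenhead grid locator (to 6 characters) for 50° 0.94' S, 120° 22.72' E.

PD09ex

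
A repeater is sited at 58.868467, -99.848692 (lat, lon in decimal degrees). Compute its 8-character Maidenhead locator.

EO08bu88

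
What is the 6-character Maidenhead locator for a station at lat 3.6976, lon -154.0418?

BJ23xq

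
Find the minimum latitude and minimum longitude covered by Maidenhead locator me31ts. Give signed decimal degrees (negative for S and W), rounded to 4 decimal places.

Field M=12, E=4: +12·20° lon, +4·10° lat → SW at lon 60°, lat -50°.
Square 3, 1: +3·2° lon, +1·1° lat → SW at lon 66°, lat -49°.
Subsquare t=19, s=18: +19·0.0833333° lon, +18·0.0416667° lat → SW at lon 67.5833°, lat -48.25°.
latitude -48.2500, longitude 67.5833.

-48.2500, 67.5833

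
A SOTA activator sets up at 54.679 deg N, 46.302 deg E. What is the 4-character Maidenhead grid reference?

LO34

Add 180° to longitude and 90° to latitude: 226.30, 144.68.
Field: 226.30/20 → 11 → L, 144.68/10 → 14 → O; chars LO.
Square: 6.30/2 → 3, 4.68/1 → 4; chars 34.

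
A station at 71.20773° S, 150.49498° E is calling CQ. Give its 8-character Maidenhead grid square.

QB58ft90

Add 180° to longitude and 90° to latitude: 330.49498, 18.79227.
Field: lon ⌊330.49498/20⌋ = 16 → Q; lat ⌊18.79227/10⌋ = 1 → B.
Square: lon ⌊10.49498/2⌋ = 5; lat ⌊8.79227/1⌋ = 8.
Subsquare: lon ⌊0.49498/0.0833333⌋ = 5 → f; lat ⌊0.79227/0.0416667⌋ = 19 → t.
Extended square: lon ⌊0.07831/0.00833333⌋ = 9; lat ⌊0.00060/0.00416667⌋ = 0.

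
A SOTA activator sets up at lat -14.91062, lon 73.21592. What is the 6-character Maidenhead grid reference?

MH65oc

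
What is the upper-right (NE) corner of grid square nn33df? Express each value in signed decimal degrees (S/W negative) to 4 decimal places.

43.2500, 86.3333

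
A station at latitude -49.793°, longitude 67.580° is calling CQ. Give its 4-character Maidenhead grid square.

ME30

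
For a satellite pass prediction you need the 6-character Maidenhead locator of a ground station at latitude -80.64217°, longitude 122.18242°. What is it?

Add 180° to longitude and 90° to latitude: 302.1824, 9.3578.
Field (20°×10°, letters A–R): lon ⌊302.1824/20⌋ = 15 → P; lat ⌊9.3578/10⌋ = 0 → A.
Square (2°×1°, digits 0–9): lon ⌊2.1824/2⌋ = 1; lat ⌊9.3578/1⌋ = 9.
Subsquare (5′×2.5′, letters a–x): lon ⌊0.1824/0.0833333⌋ = 2 → c; lat ⌊0.3578/0.0416667⌋ = 8 → i.

PA19ci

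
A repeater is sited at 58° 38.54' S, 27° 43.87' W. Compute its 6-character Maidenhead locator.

HD61di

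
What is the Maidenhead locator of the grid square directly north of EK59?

Latitude square 9; +1 → 10, wraps to 0, carry into field.
Latitude field K = 10; +1 → 11 = L.
The longitude characters are unchanged.

EL50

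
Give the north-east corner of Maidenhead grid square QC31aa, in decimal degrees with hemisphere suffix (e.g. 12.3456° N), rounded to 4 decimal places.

68.9583° S, 146.0833° E

Field Q=16, C=2: +16·20° lon, +2·10° lat → SW at lon 140°, lat -70°.
Square 3, 1: +3·2° lon, +1·1° lat → SW at lon 146°, lat -69°.
Subsquare a=0, a=0: +0·0.0833333° lon, +0·0.0416667° lat → SW at lon 146°, lat -69°.
Cell spans 0.0833333° lon × 0.0416667° lat. NE corner is SW corner plus one full cell.
latitude 68.9583° S, longitude 146.0833° E.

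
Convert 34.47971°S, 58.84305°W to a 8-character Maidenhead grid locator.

GF05nm84

Shift to the Maidenhead origin (180°W, 90°S): lon 121.15695, lat 55.52029.
Field (20°×10°, letters A–R): lon ⌊121.15695/20⌋ = 6 → G; lat ⌊55.52029/10⌋ = 5 → F.
Square (2°×1°, digits 0–9): lon ⌊1.15695/2⌋ = 0; lat ⌊5.52029/1⌋ = 5.
Subsquare (5′×2.5′, letters a–x): lon ⌊1.15695/0.0833333⌋ = 13 → n; lat ⌊0.52029/0.0416667⌋ = 12 → m.
Extended square (30″×15″, digits 0–9): lon ⌊0.07362/0.00833333⌋ = 8; lat ⌊0.02029/0.00416667⌋ = 4.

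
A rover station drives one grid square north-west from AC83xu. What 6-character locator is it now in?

AC83wv

Longitude subsquare x = 23; −1 → 22 = w.
Latitude subsquare u = 20; +1 → 21 = v.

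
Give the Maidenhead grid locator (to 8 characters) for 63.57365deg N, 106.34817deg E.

Add 180° to longitude and 90° to latitude: 286.34817, 153.57365.
Field (20°×10°, letters A–R): 286.34817/20 → 14 → O, 153.57365/10 → 15 → P; chars OP.
Square (2°×1°, digits 0–9): 6.34817/2 → 3, 3.57365/1 → 3; chars 33.
Subsquare (5′×2.5′, letters a–x): 0.34817/0.0833333 → 4 → e, 0.57365/0.0416667 → 13 → n; chars en.
Extended square (30″×15″, digits 0–9): 0.01484/0.00833333 → 1, 0.03198/0.00416667 → 7; chars 17.

OP33en17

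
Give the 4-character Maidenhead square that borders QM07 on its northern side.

Latitude square 7; +1 → 8.
The longitude characters are unchanged.

QM08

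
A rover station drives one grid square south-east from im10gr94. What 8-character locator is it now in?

IM10hr03

Longitude extended square 9; +1 → 10, wraps to 0, carry into subsquare.
Longitude subsquare g = 6; +1 → 7 = h.
Latitude extended square 4; −1 → 3.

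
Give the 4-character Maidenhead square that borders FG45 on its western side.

FG35

Longitude square 4; −1 → 3.
The latitude characters are unchanged.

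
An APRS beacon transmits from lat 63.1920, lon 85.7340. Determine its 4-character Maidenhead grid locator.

Add 180° to longitude and 90° to latitude: 265.73, 153.19.
Field: 265.73/20 → 13 → N, 153.19/10 → 15 → P; chars NP.
Square: 5.73/2 → 2, 3.19/1 → 3; chars 23.

NP23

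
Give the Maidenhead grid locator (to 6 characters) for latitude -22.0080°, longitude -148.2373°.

BG57vx

Offset from 180°W / 90°S: lon 31.7627°, lat 67.9920°.
Field: lon ⌊31.7627/20⌋ = 1 → B; lat ⌊67.9920/10⌋ = 6 → G.
Square: lon ⌊11.7627/2⌋ = 5; lat ⌊7.9920/1⌋ = 7.
Subsquare: lon ⌊1.7627/0.0833333⌋ = 21 → v; lat ⌊0.9920/0.0416667⌋ = 23 → x.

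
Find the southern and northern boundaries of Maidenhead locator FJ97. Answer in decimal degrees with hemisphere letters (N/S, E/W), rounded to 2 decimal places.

7.00° N, 8.00° N

Field F=5, J=9: +5·20° lon, +9·10° lat → SW at lon -80°, lat 0°.
Square 9, 7: +9·2° lon, +7·1° lat → SW at lon -62°, lat 7°.
Cell spans 2° lon × 1° lat.
south 7.00° N, north 8.00° N.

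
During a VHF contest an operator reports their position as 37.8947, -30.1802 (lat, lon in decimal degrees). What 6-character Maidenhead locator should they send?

HM47vv

Offset from 180°W / 90°S: lon 149.8198°, lat 127.8947°.
Field: 149.8198/20 → 7 → H, 127.8947/10 → 12 → M; chars HM.
Square: 9.8198/2 → 4, 7.8947/1 → 7; chars 47.
Subsquare: 1.8198/0.0833333 → 21 → v, 0.8947/0.0416667 → 21 → v; chars vv.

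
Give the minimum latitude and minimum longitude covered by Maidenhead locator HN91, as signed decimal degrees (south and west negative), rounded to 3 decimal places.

41.000, -22.000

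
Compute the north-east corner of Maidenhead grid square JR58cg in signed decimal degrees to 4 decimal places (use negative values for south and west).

88.2917, 10.2500

Field J=9, R=17: +9·20° lon, +17·10° lat → SW at lon 0°, lat 80°.
Square 5, 8: +5·2° lon, +8·1° lat → SW at lon 10°, lat 88°.
Subsquare c=2, g=6: +2·0.0833333° lon, +6·0.0416667° lat → SW at lon 10.1667°, lat 88.25°.
Cell spans 0.0833333° lon × 0.0416667° lat. NE corner is SW corner plus one full cell.
latitude 88.2917, longitude 10.2500.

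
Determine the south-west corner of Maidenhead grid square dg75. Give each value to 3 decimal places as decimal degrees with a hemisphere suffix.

25.000° S, 106.000° W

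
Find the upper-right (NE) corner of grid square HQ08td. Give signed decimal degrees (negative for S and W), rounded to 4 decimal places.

78.1667, -38.3333

Field H=7, Q=16: +7·20° lon, +16·10° lat → SW at lon -40°, lat 70°.
Square 0, 8: +0·2° lon, +8·1° lat → SW at lon -40°, lat 78°.
Subsquare t=19, d=3: +19·0.0833333° lon, +3·0.0416667° lat → SW at lon -38.4167°, lat 78.125°.
Cell spans 0.0833333° lon × 0.0416667° lat. NE corner is SW corner plus one full cell.
latitude 78.1667, longitude -38.3333.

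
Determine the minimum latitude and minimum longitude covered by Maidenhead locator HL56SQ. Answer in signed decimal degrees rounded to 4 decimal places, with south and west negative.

Field H=7, L=11: +7·20° lon, +11·10° lat → SW at lon -40°, lat 20°.
Square 5, 6: +5·2° lon, +6·1° lat → SW at lon -30°, lat 26°.
Subsquare s=18, q=16: +18·0.0833333° lon, +16·0.0416667° lat → SW at lon -28.5°, lat 26.6667°.
latitude 26.6667, longitude -28.5000.

26.6667, -28.5000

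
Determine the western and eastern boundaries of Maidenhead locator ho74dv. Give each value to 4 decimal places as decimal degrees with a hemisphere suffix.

Field H=7, O=14: +7·20° lon, +14·10° lat → SW at lon -40°, lat 50°.
Square 7, 4: +7·2° lon, +4·1° lat → SW at lon -26°, lat 54°.
Subsquare d=3, v=21: +3·0.0833333° lon, +21·0.0416667° lat → SW at lon -25.75°, lat 54.875°.
Cell spans 0.0833333° lon × 0.0416667° lat.
west 25.7500° W, east 25.6667° W.

25.7500° W, 25.6667° W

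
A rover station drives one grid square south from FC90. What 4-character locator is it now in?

Latitude square 0; −1 → -1, wraps to 9, carry into field.
Latitude field C = 2; −1 → 1 = B.
The longitude characters are unchanged.

FB99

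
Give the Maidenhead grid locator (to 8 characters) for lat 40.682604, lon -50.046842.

Offset from 180°W / 90°S: lon 129.95316°, lat 130.68260°.
Field (20°×10°, letters A–R): 129.95316/20 → 6 → G, 130.68260/10 → 13 → N; chars GN.
Square (2°×1°, digits 0–9): 9.95316/2 → 4, 0.68260/1 → 0; chars 40.
Subsquare (5′×2.5′, letters a–x): 1.95316/0.0833333 → 23 → x, 0.68260/0.0416667 → 16 → q; chars xq.
Extended square (30″×15″, digits 0–9): 0.03649/0.00833333 → 4, 0.01594/0.00416667 → 3; chars 43.

GN40xq43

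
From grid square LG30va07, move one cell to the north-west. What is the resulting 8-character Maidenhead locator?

LG30ua98

Longitude extended square 0; −1 → -1, wraps to 9, carry into subsquare.
Longitude subsquare v = 21; −1 → 20 = u.
Latitude extended square 7; +1 → 8.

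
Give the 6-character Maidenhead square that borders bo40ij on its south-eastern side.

BO40ji

Longitude subsquare i = 8; +1 → 9 = j.
Latitude subsquare j = 9; −1 → 8 = i.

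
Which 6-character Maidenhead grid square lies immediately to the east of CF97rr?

CF97sr

Longitude subsquare r = 17; +1 → 18 = s.
The latitude characters are unchanged.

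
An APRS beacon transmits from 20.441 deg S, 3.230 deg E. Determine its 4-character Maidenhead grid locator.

Add 180° to longitude and 90° to latitude: 183.23, 69.56.
Field (20°×10°, letters A–R): 183.23/20 → 9 → J, 69.56/10 → 6 → G; chars JG.
Square (2°×1°, digits 0–9): 3.23/2 → 1, 9.56/1 → 9; chars 19.

JG19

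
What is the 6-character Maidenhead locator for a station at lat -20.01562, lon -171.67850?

Shift to the Maidenhead origin (180°W, 90°S): lon 8.3215, lat 69.9844.
Field: lon ⌊8.3215/20⌋ = 0 → A; lat ⌊69.9844/10⌋ = 6 → G.
Square: lon ⌊8.3215/2⌋ = 4; lat ⌊9.9844/1⌋ = 9.
Subsquare: lon ⌊0.3215/0.0833333⌋ = 3 → d; lat ⌊0.9844/0.0416667⌋ = 23 → x.

AG49dx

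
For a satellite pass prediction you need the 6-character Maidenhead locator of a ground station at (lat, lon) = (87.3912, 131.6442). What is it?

PR57tj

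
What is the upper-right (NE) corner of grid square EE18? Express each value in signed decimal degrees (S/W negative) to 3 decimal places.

-41.000, -96.000

Field E=4, E=4: +4·20° lon, +4·10° lat → SW at lon -100°, lat -50°.
Square 1, 8: +1·2° lon, +8·1° lat → SW at lon -98°, lat -42°.
Cell spans 2° lon × 1° lat. NE corner is SW corner plus one full cell.
latitude -41.000, longitude -96.000.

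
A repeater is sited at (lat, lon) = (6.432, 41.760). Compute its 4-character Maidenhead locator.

LJ06

Add 180° to longitude and 90° to latitude: 221.76, 96.43.
Field (20°×10°, letters A–R): 221.76/20 → 11 → L, 96.43/10 → 9 → J; chars LJ.
Square (2°×1°, digits 0–9): 1.76/2 → 0, 6.43/1 → 6; chars 06.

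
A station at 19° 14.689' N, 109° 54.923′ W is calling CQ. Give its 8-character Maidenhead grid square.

DK59bf08

Add 180° to longitude and 90° to latitude: 70.08462, 109.24482.
Field: lon ⌊70.08462/20⌋ = 3 → D; lat ⌊109.24482/10⌋ = 10 → K.
Square: lon ⌊10.08462/2⌋ = 5; lat ⌊9.24482/1⌋ = 9.
Subsquare: lon ⌊0.08462/0.0833333⌋ = 1 → b; lat ⌊0.24482/0.0416667⌋ = 5 → f.
Extended square: lon ⌊0.00128/0.00833333⌋ = 0; lat ⌊0.03648/0.00416667⌋ = 8.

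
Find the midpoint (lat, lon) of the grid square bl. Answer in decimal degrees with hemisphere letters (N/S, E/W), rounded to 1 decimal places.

25.0° N, 150.0° W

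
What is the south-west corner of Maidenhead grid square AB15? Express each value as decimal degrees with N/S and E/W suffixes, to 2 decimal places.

75.00° S, 178.00° W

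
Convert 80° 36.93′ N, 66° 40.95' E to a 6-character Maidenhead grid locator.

MR30io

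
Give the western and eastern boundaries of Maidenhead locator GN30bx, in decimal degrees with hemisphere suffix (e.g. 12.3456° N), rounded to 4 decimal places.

53.9167° W, 53.8333° W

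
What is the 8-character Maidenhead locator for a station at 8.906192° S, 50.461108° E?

Add 180° to longitude and 90° to latitude: 230.46111, 81.09381.
Field: 230.46111/20 → 11 → L, 81.09381/10 → 8 → I; chars LI.
Square: 10.46111/2 → 5, 1.09381/1 → 1; chars 51.
Subsquare: 0.46111/0.0833333 → 5 → f, 0.09381/0.0416667 → 2 → c; chars fc.
Extended square: 0.04444/0.00833333 → 5, 0.01047/0.00416667 → 2; chars 52.

LI51fc52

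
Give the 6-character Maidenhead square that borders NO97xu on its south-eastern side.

OO07at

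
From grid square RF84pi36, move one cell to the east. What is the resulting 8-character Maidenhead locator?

Longitude extended square 3; +1 → 4.
The latitude characters are unchanged.

RF84pi46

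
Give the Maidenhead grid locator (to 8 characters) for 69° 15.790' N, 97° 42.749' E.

Add 180° to longitude and 90° to latitude: 277.71248, 159.26317.
Field (20°×10°, letters A–R): 277.71248/20 → 13 → N, 159.26317/10 → 15 → P; chars NP.
Square (2°×1°, digits 0–9): 17.71248/2 → 8, 9.26317/1 → 9; chars 89.
Subsquare (5′×2.5′, letters a–x): 1.71248/0.0833333 → 20 → u, 0.26317/0.0416667 → 6 → g; chars ug.
Extended square (30″×15″, digits 0–9): 0.04582/0.00833333 → 5, 0.01317/0.00416667 → 3; chars 53.

NP89ug53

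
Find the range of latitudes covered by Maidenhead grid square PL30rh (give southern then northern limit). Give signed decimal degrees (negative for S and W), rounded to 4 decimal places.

20.2917, 20.3333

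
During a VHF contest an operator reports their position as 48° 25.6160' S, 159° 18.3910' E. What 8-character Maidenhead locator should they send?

QE91pn67

Offset from 180°W / 90°S: lon 339.30652°, lat 41.57307°.
Field: 339.30652/20 → 16 → Q, 41.57307/10 → 4 → E; chars QE.
Square: 19.30652/2 → 9, 1.57307/1 → 1; chars 91.
Subsquare: 1.30652/0.0833333 → 15 → p, 0.57307/0.0416667 → 13 → n; chars pn.
Extended square: 0.05652/0.00833333 → 6, 0.03140/0.00416667 → 7; chars 67.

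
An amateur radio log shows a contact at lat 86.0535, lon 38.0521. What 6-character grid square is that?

Offset from 180°W / 90°S: lon 218.0521°, lat 176.0535°.
Field: lon ⌊218.0521/20⌋ = 10 → K; lat ⌊176.0535/10⌋ = 17 → R.
Square: lon ⌊18.0521/2⌋ = 9; lat ⌊6.0535/1⌋ = 6.
Subsquare: lon ⌊0.0521/0.0833333⌋ = 0 → a; lat ⌊0.0535/0.0416667⌋ = 1 → b.

KR96ab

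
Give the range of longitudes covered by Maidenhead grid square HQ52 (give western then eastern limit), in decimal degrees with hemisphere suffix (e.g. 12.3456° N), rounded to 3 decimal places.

Field H=7, Q=16: +7·20° lon, +16·10° lat → SW at lon -40°, lat 70°.
Square 5, 2: +5·2° lon, +2·1° lat → SW at lon -30°, lat 72°.
Cell spans 2° lon × 1° lat.
west 30.000° W, east 28.000° W.

30.000° W, 28.000° W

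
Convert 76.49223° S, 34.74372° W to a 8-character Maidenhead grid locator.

Offset from 180°W / 90°S: lon 145.25628°, lat 13.50777°.
Field (20°×10°, letters A–R): 145.25628/20 → 7 → H, 13.50777/10 → 1 → B; chars HB.
Square (2°×1°, digits 0–9): 5.25628/2 → 2, 3.50777/1 → 3; chars 23.
Subsquare (5′×2.5′, letters a–x): 1.25628/0.0833333 → 15 → p, 0.50777/0.0416667 → 12 → m; chars pm.
Extended square (30″×15″, digits 0–9): 0.00628/0.00833333 → 0, 0.00777/0.00416667 → 1; chars 01.

HB23pm01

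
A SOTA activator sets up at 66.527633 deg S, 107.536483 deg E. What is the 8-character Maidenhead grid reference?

OC33sl43

Offset from 180°W / 90°S: lon 287.53648°, lat 23.47237°.
Field: 287.53648/20 → 14 → O, 23.47237/10 → 2 → C; chars OC.
Square: 7.53648/2 → 3, 3.47237/1 → 3; chars 33.
Subsquare: 1.53648/0.0833333 → 18 → s, 0.47237/0.0416667 → 11 → l; chars sl.
Extended square: 0.03648/0.00833333 → 4, 0.01403/0.00416667 → 3; chars 43.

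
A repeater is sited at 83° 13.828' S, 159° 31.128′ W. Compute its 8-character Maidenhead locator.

Shift to the Maidenhead origin (180°W, 90°S): lon 20.48120, lat 6.76953.
Field: 20.48120/20 → 1 → B, 6.76953/10 → 0 → A; chars BA.
Square: 0.48120/2 → 0, 6.76953/1 → 6; chars 06.
Subsquare: 0.48120/0.0833333 → 5 → f, 0.76953/0.0416667 → 18 → s; chars fs.
Extended square: 0.06453/0.00833333 → 7, 0.01953/0.00416667 → 4; chars 74.

BA06fs74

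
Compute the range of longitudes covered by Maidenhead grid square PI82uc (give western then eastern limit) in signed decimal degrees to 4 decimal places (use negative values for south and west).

Field P=15, I=8: +15·20° lon, +8·10° lat → SW at lon 120°, lat -10°.
Square 8, 2: +8·2° lon, +2·1° lat → SW at lon 136°, lat -8°.
Subsquare u=20, c=2: +20·0.0833333° lon, +2·0.0416667° lat → SW at lon 137.667°, lat -7.91667°.
Cell spans 0.0833333° lon × 0.0416667° lat.
west 137.6667, east 137.7500.

137.6667, 137.7500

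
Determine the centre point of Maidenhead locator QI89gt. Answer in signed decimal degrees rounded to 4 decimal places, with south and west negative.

-0.1875, 156.5417

Field Q=16, I=8: +16·20° lon, +8·10° lat → SW at lon 140°, lat -10°.
Square 8, 9: +8·2° lon, +9·1° lat → SW at lon 156°, lat -1°.
Subsquare g=6, t=19: +6·0.0833333° lon, +19·0.0416667° lat → SW at lon 156.5°, lat -0.208333°.
Cell spans 0.0833333° lon × 0.0416667° lat. Centre is SW corner plus half of each.
latitude -0.1875, longitude 156.5417.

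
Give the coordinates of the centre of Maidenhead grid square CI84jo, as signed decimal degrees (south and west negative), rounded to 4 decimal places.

-5.3958, -123.2083

Field C=2, I=8: +2·20° lon, +8·10° lat → SW at lon -140°, lat -10°.
Square 8, 4: +8·2° lon, +4·1° lat → SW at lon -124°, lat -6°.
Subsquare j=9, o=14: +9·0.0833333° lon, +14·0.0416667° lat → SW at lon -123.25°, lat -5.41667°.
Cell spans 0.0833333° lon × 0.0416667° lat. Centre is SW corner plus half of each.
latitude -5.3958, longitude -123.2083.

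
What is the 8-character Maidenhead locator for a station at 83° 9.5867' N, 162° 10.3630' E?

RR13cd08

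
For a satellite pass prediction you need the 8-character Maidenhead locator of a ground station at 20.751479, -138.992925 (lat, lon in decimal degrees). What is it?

Offset from 180°W / 90°S: lon 41.00707°, lat 110.75148°.
Field (20°×10°, letters A–R): 41.00707/20 → 2 → C, 110.75148/10 → 11 → L; chars CL.
Square (2°×1°, digits 0–9): 1.00707/2 → 0, 0.75148/1 → 0; chars 00.
Subsquare (5′×2.5′, letters a–x): 1.00707/0.0833333 → 12 → m, 0.75148/0.0416667 → 18 → s; chars ms.
Extended square (30″×15″, digits 0–9): 0.00707/0.00833333 → 0, 0.00148/0.00416667 → 0; chars 00.

CL00ms00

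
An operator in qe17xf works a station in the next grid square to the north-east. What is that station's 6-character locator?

Longitude subsquare x = 23; +1 → 24, wraps to 0 = a, carry into square.
Longitude square 1; +1 → 2.
Latitude subsquare f = 5; +1 → 6 = g.

QE27ag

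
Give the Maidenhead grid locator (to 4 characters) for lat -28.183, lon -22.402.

HG81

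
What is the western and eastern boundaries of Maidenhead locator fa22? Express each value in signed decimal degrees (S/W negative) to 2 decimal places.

-76.00, -74.00

Field F=5, A=0: +5·20° lon, +0·10° lat → SW at lon -80°, lat -90°.
Square 2, 2: +2·2° lon, +2·1° lat → SW at lon -76°, lat -88°.
Cell spans 2° lon × 1° lat.
west -76.00, east -74.00.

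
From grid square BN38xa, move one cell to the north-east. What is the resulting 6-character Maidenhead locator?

BN48ab

Longitude subsquare x = 23; +1 → 24, wraps to 0 = a, carry into square.
Longitude square 3; +1 → 4.
Latitude subsquare a = 0; +1 → 1 = b.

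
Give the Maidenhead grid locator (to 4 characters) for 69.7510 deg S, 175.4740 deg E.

Shift to the Maidenhead origin (180°W, 90°S): lon 355.47, lat 20.25.
Field: 355.47/20 → 17 → R, 20.25/10 → 2 → C; chars RC.
Square: 15.47/2 → 7, 0.25/1 → 0; chars 70.

RC70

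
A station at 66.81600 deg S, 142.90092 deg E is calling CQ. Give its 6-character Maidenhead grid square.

Shift to the Maidenhead origin (180°W, 90°S): lon 322.9009, lat 23.1840.
Field: lon ⌊322.9009/20⌋ = 16 → Q; lat ⌊23.1840/10⌋ = 2 → C.
Square: lon ⌊2.9009/2⌋ = 1; lat ⌊3.1840/1⌋ = 3.
Subsquare: lon ⌊0.9009/0.0833333⌋ = 10 → k; lat ⌊0.1840/0.0416667⌋ = 4 → e.

QC13ke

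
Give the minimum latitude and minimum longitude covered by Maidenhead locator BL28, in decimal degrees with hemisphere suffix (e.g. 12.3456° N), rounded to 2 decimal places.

Field B=1, L=11: +1·20° lon, +11·10° lat → SW at lon -160°, lat 20°.
Square 2, 8: +2·2° lon, +8·1° lat → SW at lon -156°, lat 28°.
latitude 28.00° N, longitude 156.00° W.

28.00° N, 156.00° W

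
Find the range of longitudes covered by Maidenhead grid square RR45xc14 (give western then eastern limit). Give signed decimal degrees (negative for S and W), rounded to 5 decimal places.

Field R=17, R=17: +17·20° lon, +17·10° lat → SW at lon 160°, lat 80°.
Square 4, 5: +4·2° lon, +5·1° lat → SW at lon 168°, lat 85°.
Subsquare x=23, c=2: +23·0.0833333° lon, +2·0.0416667° lat → SW at lon 169.917°, lat 85.0833°.
Extended square 1, 4: +1·0.00833333° lon, +4·0.00416667° lat → SW at lon 169.925°, lat 85.1°.
Cell spans 0.00833333° lon × 0.00416667° lat.
west 169.92500, east 169.93333.

169.92500, 169.93333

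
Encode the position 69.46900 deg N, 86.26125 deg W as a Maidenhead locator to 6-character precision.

Offset from 180°W / 90°S: lon 93.7387°, lat 159.4690°.
Field (20°×10°, letters A–R): 93.7387/20 → 4 → E, 159.4690/10 → 15 → P; chars EP.
Square (2°×1°, digits 0–9): 13.7387/2 → 6, 9.4690/1 → 9; chars 69.
Subsquare (5′×2.5′, letters a–x): 1.7387/0.0833333 → 20 → u, 0.4690/0.0416667 → 11 → l; chars ul.

EP69ul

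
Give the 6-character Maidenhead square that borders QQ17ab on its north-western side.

QQ07xc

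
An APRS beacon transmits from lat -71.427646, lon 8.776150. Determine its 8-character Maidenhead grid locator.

JB48jn37

Add 180° to longitude and 90° to latitude: 188.77615, 18.57235.
Field: lon ⌊188.77615/20⌋ = 9 → J; lat ⌊18.57235/10⌋ = 1 → B.
Square: lon ⌊8.77615/2⌋ = 4; lat ⌊8.57235/1⌋ = 8.
Subsquare: lon ⌊0.77615/0.0833333⌋ = 9 → j; lat ⌊0.57235/0.0416667⌋ = 13 → n.
Extended square: lon ⌊0.02615/0.00833333⌋ = 3; lat ⌊0.03069/0.00416667⌋ = 7.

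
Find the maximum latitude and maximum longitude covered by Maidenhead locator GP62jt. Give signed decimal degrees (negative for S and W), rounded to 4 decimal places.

Field G=6, P=15: +6·20° lon, +15·10° lat → SW at lon -60°, lat 60°.
Square 6, 2: +6·2° lon, +2·1° lat → SW at lon -48°, lat 62°.
Subsquare j=9, t=19: +9·0.0833333° lon, +19·0.0416667° lat → SW at lon -47.25°, lat 62.7917°.
Cell spans 0.0833333° lon × 0.0416667° lat. NE corner is SW corner plus one full cell.
latitude 62.8333, longitude -47.1667.

62.8333, -47.1667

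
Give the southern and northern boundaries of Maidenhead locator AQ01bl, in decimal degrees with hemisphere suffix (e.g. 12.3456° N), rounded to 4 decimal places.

Field A=0, Q=16: +0·20° lon, +16·10° lat → SW at lon -180°, lat 70°.
Square 0, 1: +0·2° lon, +1·1° lat → SW at lon -180°, lat 71°.
Subsquare b=1, l=11: +1·0.0833333° lon, +11·0.0416667° lat → SW at lon -179.917°, lat 71.4583°.
Cell spans 0.0833333° lon × 0.0416667° lat.
south 71.4583° N, north 71.5000° N.

71.4583° N, 71.5000° N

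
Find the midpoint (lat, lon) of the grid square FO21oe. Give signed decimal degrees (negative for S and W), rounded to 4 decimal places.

51.1875, -74.7917

Field F=5, O=14: +5·20° lon, +14·10° lat → SW at lon -80°, lat 50°.
Square 2, 1: +2·2° lon, +1·1° lat → SW at lon -76°, lat 51°.
Subsquare o=14, e=4: +14·0.0833333° lon, +4·0.0416667° lat → SW at lon -74.8333°, lat 51.1667°.
Cell spans 0.0833333° lon × 0.0416667° lat. Centre is SW corner plus half of each.
latitude 51.1875, longitude -74.7917.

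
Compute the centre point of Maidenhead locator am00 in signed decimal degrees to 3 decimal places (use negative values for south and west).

30.500, -179.000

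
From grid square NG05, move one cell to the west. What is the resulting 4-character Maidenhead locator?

MG95

Longitude square 0; −1 → -1, wraps to 9, carry into field.
Longitude field N = 13; −1 → 12 = M.
The latitude characters are unchanged.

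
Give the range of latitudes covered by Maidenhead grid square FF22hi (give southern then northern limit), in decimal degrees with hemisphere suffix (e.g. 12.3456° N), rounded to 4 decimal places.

Field F=5, F=5: +5·20° lon, +5·10° lat → SW at lon -80°, lat -40°.
Square 2, 2: +2·2° lon, +2·1° lat → SW at lon -76°, lat -38°.
Subsquare h=7, i=8: +7·0.0833333° lon, +8·0.0416667° lat → SW at lon -75.4167°, lat -37.6667°.
Cell spans 0.0833333° lon × 0.0416667° lat.
south 37.6667° S, north 37.6250° S.

37.6667° S, 37.6250° S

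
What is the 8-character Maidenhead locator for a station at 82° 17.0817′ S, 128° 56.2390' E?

PA47lr21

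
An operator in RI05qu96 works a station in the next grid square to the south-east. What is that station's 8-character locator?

Longitude extended square 9; +1 → 10, wraps to 0, carry into subsquare.
Longitude subsquare q = 16; +1 → 17 = r.
Latitude extended square 6; −1 → 5.

RI05ru05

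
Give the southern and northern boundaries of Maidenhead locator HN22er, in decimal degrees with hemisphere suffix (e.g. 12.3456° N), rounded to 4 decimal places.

42.7083° N, 42.7500° N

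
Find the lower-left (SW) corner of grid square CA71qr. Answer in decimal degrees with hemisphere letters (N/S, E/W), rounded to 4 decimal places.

Field C=2, A=0: +2·20° lon, +0·10° lat → SW at lon -140°, lat -90°.
Square 7, 1: +7·2° lon, +1·1° lat → SW at lon -126°, lat -89°.
Subsquare q=16, r=17: +16·0.0833333° lon, +17·0.0416667° lat → SW at lon -124.667°, lat -88.2917°.
latitude 88.2917° S, longitude 124.6667° W.

88.2917° S, 124.6667° W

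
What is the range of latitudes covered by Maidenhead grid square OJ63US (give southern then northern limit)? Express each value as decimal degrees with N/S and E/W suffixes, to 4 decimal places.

Field O=14, J=9: +14·20° lon, +9·10° lat → SW at lon 100°, lat 0°.
Square 6, 3: +6·2° lon, +3·1° lat → SW at lon 112°, lat 3°.
Subsquare u=20, s=18: +20·0.0833333° lon, +18·0.0416667° lat → SW at lon 113.667°, lat 3.75°.
Cell spans 0.0833333° lon × 0.0416667° lat.
south 3.7500° N, north 3.7917° N.

3.7500° N, 3.7917° N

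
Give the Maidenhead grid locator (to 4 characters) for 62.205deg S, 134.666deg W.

Add 180° to longitude and 90° to latitude: 45.33, 27.80.
Field: 45.33/20 → 2 → C, 27.80/10 → 2 → C; chars CC.
Square: 5.33/2 → 2, 7.80/1 → 7; chars 27.

CC27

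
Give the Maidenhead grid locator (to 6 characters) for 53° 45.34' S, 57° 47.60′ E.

Offset from 180°W / 90°S: lon 237.7933°, lat 36.2443°.
Field: 237.7933/20 → 11 → L, 36.2443/10 → 3 → D; chars LD.
Square: 17.7933/2 → 8, 6.2443/1 → 6; chars 86.
Subsquare: 1.7933/0.0833333 → 21 → v, 0.2443/0.0416667 → 5 → f; chars vf.

LD86vf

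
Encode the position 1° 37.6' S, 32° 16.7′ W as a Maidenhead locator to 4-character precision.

HI38

Add 180° to longitude and 90° to latitude: 147.72, 88.37.
Field: lon ⌊147.72/20⌋ = 7 → H; lat ⌊88.37/10⌋ = 8 → I.
Square: lon ⌊7.72/2⌋ = 3; lat ⌊8.37/1⌋ = 8.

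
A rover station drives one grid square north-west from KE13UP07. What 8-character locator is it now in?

KE13tp98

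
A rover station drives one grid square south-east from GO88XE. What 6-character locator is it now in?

GO98ad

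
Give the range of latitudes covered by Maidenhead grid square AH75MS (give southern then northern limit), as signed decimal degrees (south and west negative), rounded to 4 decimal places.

-14.2500, -14.2083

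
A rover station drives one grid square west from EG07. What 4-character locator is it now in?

Longitude square 0; −1 → -1, wraps to 9, carry into field.
Longitude field E = 4; −1 → 3 = D.
The latitude characters are unchanged.

DG97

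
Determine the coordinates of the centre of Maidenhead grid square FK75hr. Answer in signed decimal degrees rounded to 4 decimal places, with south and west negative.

15.7292, -65.3750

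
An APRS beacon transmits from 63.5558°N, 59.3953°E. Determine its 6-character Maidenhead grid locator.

LP93qn

Shift to the Maidenhead origin (180°W, 90°S): lon 239.3953, lat 153.5558.
Field (20°×10°, letters A–R): 239.3953/20 → 11 → L, 153.5558/10 → 15 → P; chars LP.
Square (2°×1°, digits 0–9): 19.3953/2 → 9, 3.5558/1 → 3; chars 93.
Subsquare (5′×2.5′, letters a–x): 1.3953/0.0833333 → 16 → q, 0.5558/0.0416667 → 13 → n; chars qn.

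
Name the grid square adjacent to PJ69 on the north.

Latitude square 9; +1 → 10, wraps to 0, carry into field.
Latitude field J = 9; +1 → 10 = K.
The longitude characters are unchanged.

PK60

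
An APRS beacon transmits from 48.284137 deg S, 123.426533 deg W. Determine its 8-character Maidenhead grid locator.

Offset from 180°W / 90°S: lon 56.57347°, lat 41.71586°.
Field: lon ⌊56.57347/20⌋ = 2 → C; lat ⌊41.71586/10⌋ = 4 → E.
Square: lon ⌊16.57347/2⌋ = 8; lat ⌊1.71586/1⌋ = 1.
Subsquare: lon ⌊0.57347/0.0833333⌋ = 6 → g; lat ⌊0.71586/0.0416667⌋ = 17 → r.
Extended square: lon ⌊0.07347/0.00833333⌋ = 8; lat ⌊0.00753/0.00416667⌋ = 1.

CE81gr81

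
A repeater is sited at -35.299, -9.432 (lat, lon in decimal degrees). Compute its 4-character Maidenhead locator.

IF54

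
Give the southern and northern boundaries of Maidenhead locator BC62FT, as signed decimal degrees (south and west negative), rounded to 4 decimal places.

Field B=1, C=2: +1·20° lon, +2·10° lat → SW at lon -160°, lat -70°.
Square 6, 2: +6·2° lon, +2·1° lat → SW at lon -148°, lat -68°.
Subsquare f=5, t=19: +5·0.0833333° lon, +19·0.0416667° lat → SW at lon -147.583°, lat -67.2083°.
Cell spans 0.0833333° lon × 0.0416667° lat.
south -67.2083, north -67.1667.

-67.2083, -67.1667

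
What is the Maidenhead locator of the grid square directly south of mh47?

MH46

Latitude square 7; −1 → 6.
The longitude characters are unchanged.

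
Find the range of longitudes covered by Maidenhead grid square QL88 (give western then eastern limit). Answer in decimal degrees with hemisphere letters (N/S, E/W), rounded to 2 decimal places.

156.00° E, 158.00° E

Field Q=16, L=11: +16·20° lon, +11·10° lat → SW at lon 140°, lat 20°.
Square 8, 8: +8·2° lon, +8·1° lat → SW at lon 156°, lat 28°.
Cell spans 2° lon × 1° lat.
west 156.00° E, east 158.00° E.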